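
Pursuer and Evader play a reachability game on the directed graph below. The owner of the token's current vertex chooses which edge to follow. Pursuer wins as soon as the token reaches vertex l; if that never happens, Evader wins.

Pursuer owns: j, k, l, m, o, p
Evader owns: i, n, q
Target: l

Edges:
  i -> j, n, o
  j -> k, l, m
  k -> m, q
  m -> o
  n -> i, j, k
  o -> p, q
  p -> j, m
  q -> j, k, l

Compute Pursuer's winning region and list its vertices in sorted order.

A0 = {l}
A1: add {j} — j (Pursuer) has j→l.
A2: add {p} — p (Pursuer) has p→j.
A3: add {o} — o (Pursuer) has o→p.
A4: add {m} — m (Pursuer) has m→o.
A5: add {k} — k (Pursuer) has k→m.
A6: add {q} — q (Evader): all of {j, k, l} already in.
A7 = A6; e.g. i (Evader) can still go to n. Fixed point.
Pursuer's winning region = {j, k, l, m, o, p, q}.

j, k, l, m, o, p, q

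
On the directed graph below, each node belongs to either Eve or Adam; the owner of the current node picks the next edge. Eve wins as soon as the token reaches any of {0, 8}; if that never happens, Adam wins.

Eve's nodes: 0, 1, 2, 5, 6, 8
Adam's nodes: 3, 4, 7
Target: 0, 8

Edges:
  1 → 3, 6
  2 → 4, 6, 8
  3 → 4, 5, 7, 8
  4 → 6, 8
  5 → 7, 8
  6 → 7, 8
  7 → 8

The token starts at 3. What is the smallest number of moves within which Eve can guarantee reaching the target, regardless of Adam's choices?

A0 = {0, 8}
A1: add {2, 5, 6, 7} — 2 (Eve) has 2→8; 5 (Eve) has 5→8; 6 (Eve) has 6→8; 7 (Adam): all of {8} already in.
A2: add {1, 4} — 1 (Eve) has 1→6; 4 (Adam): all of {6, 8} already in.
A3: add {3} — 3 (Adam): all of {4, 5, 7, 8} already in.
A3 = all vertices. Fixed point.
3 enters the attractor at level 3, so Eve can force the target in 3 moves from there.

3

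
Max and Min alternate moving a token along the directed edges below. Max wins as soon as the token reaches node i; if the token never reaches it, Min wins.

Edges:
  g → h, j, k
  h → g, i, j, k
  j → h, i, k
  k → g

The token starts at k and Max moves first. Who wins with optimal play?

Track states (vertex, player-to-move).
A0 = {(i,Max), (i,Min)}
A1: add {(h,Max), (j,Max)}.
A2 = A1; e.g. (g,Max) stays out. (k,Max) never enters ⇒ Min avoids the target.

Min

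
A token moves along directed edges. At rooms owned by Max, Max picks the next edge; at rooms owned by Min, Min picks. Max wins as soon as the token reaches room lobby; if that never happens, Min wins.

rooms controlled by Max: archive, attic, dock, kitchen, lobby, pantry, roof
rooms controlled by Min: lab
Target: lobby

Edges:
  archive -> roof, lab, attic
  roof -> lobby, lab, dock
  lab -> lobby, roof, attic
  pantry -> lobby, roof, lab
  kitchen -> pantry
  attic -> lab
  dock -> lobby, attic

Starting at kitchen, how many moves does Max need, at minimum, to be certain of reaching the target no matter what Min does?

2

A0 = {lobby}
A1: add {dock, pantry, roof} — roof (Max) has roof→lobby; pantry (Max) has pantry→lobby; dock (Max) has dock→lobby.
A2: add {archive, kitchen} — archive (Max) has archive→roof; kitchen (Max) has kitchen→pantry.
A3 = A2; e.g. lab (Min) can still go to attic. Fixed point.
kitchen enters the attractor at level 2, so Max can force the target in 2 moves from there.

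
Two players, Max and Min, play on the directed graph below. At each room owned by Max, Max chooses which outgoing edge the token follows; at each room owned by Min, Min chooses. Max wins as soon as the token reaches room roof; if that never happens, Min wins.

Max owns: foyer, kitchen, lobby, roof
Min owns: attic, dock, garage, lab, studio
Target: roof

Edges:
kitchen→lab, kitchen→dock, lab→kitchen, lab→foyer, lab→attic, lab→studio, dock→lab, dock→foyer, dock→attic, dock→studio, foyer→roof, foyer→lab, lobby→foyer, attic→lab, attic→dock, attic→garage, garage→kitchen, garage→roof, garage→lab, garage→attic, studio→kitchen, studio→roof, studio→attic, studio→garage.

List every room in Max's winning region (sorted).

A0 = {roof}
A1: add {foyer} — foyer (Max) has foyer→roof.
A2: add {lobby} — lobby (Max) has lobby→foyer.
A3 = A2; e.g. kitchen (Max) has no edge into A2. Fixed point.
Max's winning region = {foyer, lobby, roof}.

foyer, lobby, roof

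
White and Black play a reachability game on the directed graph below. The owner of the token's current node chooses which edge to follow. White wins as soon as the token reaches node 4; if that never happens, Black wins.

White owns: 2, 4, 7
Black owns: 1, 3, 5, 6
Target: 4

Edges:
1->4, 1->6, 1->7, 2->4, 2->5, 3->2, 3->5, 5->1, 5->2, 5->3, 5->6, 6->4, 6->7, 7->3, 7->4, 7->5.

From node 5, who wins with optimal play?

Black

A0 = {4}
A1: add {2, 7} — 2 (White) has 2→4; 7 (White) has 7→4.
A2: add {6} — 6 (Black): all of {4, 7} already in.
A3: add {1} — 1 (Black): all of {4, 6, 7} already in.
A4 = A3; e.g. 3 (Black) can still go to 5. Fixed point.
5 never enters the attractor, so Black can avoid the target forever.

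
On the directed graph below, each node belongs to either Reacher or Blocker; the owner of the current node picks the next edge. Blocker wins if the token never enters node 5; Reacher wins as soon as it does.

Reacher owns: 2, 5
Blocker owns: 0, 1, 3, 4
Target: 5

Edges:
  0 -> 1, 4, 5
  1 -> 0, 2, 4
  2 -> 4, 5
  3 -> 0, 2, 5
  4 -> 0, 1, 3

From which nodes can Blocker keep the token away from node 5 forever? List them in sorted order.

0, 1, 3, 4

A0 = {5}
A1: add {2} — 2 (Reacher) has 2→5.
A2 = A1; e.g. 0 (Blocker) can still go to 1. Fixed point.
Reacher's attractor = {2, 5}; Blocker avoids the target exactly from the complement.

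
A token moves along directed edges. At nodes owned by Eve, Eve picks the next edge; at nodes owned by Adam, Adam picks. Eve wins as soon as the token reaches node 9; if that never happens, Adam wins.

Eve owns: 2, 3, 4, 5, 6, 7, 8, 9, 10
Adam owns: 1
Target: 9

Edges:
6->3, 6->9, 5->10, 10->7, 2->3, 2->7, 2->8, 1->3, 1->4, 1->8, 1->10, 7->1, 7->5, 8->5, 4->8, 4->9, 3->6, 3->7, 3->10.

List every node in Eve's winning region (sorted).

A0 = {9}
A1: add {4, 6} — 4 (Eve) has 4→9; 6 (Eve) has 6→9.
A2: add {3} — 3 (Eve) has 3→6.
A3: add {2} — 2 (Eve) has 2→3.
A4 = A3; e.g. 1 (Adam) can still go to 8. Fixed point.
Eve's winning region = {2, 3, 4, 6, 9}.

2, 3, 4, 6, 9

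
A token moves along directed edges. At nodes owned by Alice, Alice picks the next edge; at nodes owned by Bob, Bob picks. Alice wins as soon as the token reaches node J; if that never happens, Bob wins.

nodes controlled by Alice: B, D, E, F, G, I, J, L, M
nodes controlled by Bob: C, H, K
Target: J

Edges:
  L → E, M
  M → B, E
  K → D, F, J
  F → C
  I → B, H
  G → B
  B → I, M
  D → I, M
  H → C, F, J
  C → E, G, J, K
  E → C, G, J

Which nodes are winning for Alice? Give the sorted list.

B, D, E, G, I, J, L, M

A0 = {J}
A1: add {E} — E (Alice) has E→J.
A2: add {L, M} — L (Alice) has L→E; M (Alice) has M→E.
A3: add {B, D} — B (Alice) has B→M; D (Alice) has D→M.
A4: add {G, I} — G (Alice) has G→B; I (Alice) has I→B.
A5 = A4; e.g. C (Bob) can still go to K. Fixed point.
Alice's winning region = {B, D, E, G, I, J, L, M}.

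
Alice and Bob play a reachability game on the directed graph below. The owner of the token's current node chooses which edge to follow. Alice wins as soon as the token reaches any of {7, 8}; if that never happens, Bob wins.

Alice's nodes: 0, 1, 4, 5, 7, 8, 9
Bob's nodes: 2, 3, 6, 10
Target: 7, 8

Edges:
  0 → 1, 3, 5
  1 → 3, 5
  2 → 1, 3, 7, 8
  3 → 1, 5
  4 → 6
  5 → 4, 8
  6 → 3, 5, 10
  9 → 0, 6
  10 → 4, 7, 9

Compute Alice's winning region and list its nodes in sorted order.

0, 1, 2, 3, 5, 7, 8, 9

A0 = {7, 8}
A1: add {5} — 5 (Alice) has 5→8.
A2: add {0, 1} — 0 (Alice) has 0→5; 1 (Alice) has 1→5.
A3: add {3, 9} — 3 (Bob): all of {1, 5} already in; 9 (Alice) has 9→0.
A4: add {2} — 2 (Bob): all of {1, 3, 7, 8} already in.
A5 = A4; e.g. 4 (Alice) has no edge into A4. Fixed point.
Alice's winning region = {0, 1, 2, 3, 5, 7, 8, 9}.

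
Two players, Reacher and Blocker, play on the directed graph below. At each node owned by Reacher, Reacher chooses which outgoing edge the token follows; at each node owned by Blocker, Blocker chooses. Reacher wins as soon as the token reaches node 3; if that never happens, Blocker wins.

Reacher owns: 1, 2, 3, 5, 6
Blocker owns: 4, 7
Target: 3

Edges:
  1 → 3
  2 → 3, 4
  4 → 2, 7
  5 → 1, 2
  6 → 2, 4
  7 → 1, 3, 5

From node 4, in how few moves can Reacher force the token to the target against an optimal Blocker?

4

A0 = {3}
A1: add {1, 2} — 1 (Reacher) has 1→3; 2 (Reacher) has 2→3.
A2: add {5, 6} — 5 (Reacher) has 5→1; 6 (Reacher) has 6→2.
A3: add {7} — 7 (Blocker): all of {1, 3, 5} already in.
A4: add {4} — 4 (Blocker): all of {2, 7} already in.
A4 = all vertices. Fixed point.
4 enters the attractor at level 4, so Reacher can force the target in 4 moves from there.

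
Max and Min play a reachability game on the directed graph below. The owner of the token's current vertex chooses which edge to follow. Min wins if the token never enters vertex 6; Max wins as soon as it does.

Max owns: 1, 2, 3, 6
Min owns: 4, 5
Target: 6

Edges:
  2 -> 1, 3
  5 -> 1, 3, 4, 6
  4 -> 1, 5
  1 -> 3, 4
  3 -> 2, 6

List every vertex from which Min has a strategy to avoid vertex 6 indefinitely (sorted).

4, 5

A0 = {6}
A1: add {3} — 3 (Max) has 3→6.
A2: add {1, 2} — 1 (Max) has 1→3; 2 (Max) has 2→3.
A3 = A2; e.g. 4 (Min) can still go to 5. Fixed point.
Max's attractor = {1, 2, 3, 6}; Min avoids the target exactly from the complement.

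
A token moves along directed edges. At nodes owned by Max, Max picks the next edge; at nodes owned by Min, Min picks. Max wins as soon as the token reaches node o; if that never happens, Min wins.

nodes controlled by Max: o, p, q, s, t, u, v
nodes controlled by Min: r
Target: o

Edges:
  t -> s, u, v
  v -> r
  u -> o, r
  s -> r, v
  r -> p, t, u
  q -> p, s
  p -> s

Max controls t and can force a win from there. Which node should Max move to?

A0 = {o}
A1: add {u} — u (Max) has u→o.
A2: add {t} — t (Max) has t→u.
A3 = A2; e.g. p (Max) has no edge into A2. Fixed point.
From t, successor u is in the attractor (rank 1); the other successors s, v are not.

u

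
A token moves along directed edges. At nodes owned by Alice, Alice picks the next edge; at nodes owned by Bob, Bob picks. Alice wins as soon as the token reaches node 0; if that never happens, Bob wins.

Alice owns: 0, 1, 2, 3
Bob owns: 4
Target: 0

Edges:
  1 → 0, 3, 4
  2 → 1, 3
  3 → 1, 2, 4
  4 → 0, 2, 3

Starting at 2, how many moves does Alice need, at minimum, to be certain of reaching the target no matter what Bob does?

2

A0 = {0}
A1: add {1} — 1 (Alice) has 1→0.
A2: add {2, 3} — 2 (Alice) has 2→1; 3 (Alice) has 3→1.
2 enters the attractor at level 2, so Alice can force the target in 2 moves from there.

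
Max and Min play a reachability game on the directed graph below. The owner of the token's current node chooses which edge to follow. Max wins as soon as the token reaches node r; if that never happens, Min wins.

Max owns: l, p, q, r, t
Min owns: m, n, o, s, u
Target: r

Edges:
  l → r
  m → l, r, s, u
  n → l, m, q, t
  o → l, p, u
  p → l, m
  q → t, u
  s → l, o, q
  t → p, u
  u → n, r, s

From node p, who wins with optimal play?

A0 = {r}
A1: add {l} — l (Max) has l→r.
A2: add {p} — p (Max) has p→l.
p ∈ A2, so Max can force the target.

Max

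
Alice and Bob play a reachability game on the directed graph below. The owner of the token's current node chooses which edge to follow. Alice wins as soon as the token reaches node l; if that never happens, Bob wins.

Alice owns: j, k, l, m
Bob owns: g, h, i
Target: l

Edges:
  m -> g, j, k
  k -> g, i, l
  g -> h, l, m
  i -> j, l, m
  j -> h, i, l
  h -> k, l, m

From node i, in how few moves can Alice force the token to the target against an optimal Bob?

3

A0 = {l}
A1: add {j, k} — j (Alice) has j→l; k (Alice) has k→l.
A2: add {m} — m (Alice) has m→j.
A3: add {h, i} — h (Bob): all of {k, l, m} already in; i (Bob): all of {j, l, m} already in.
i enters the attractor at level 3, so Alice can force the target in 3 moves from there.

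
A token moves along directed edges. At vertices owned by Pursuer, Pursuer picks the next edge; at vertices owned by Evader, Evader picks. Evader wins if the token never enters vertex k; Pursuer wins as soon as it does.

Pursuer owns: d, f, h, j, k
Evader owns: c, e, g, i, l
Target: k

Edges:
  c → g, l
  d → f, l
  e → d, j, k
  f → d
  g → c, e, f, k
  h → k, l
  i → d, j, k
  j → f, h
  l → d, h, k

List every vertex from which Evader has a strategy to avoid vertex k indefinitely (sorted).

A0 = {k}
A1: add {h} — h (Pursuer) has h→k.
A2: add {j} — j (Pursuer) has j→h.
A3 = A2; e.g. c (Evader) can still go to g. Fixed point.
Pursuer's attractor = {h, j, k}; Evader avoids the target exactly from the complement.

c, d, e, f, g, i, l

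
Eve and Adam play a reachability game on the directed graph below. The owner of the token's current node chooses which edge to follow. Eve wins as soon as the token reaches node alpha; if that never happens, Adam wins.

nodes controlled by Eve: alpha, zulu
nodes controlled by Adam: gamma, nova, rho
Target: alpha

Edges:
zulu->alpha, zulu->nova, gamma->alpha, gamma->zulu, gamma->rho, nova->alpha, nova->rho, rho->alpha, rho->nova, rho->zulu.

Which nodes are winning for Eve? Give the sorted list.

A0 = {alpha}
A1: add {zulu} — zulu (Eve) has zulu→alpha.
A2 = A1; e.g. nova (Adam) can still go to rho. Fixed point.
Eve's winning region = {alpha, zulu}.

alpha, zulu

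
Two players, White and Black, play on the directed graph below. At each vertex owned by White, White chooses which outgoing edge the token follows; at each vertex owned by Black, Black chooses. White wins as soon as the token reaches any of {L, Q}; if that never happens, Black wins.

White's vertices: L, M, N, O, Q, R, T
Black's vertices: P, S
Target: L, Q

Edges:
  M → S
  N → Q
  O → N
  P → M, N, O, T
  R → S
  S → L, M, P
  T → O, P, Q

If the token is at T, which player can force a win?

A0 = {L, Q}
A1: add {N, T} — N (White) has N→Q; T (White) has T→Q.
T ∈ A1, so White can force the target.

White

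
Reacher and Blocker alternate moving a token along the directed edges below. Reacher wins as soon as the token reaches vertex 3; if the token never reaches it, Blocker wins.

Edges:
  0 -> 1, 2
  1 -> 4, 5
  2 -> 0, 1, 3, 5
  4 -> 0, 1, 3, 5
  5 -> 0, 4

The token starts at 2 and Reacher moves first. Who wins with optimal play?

Track states (vertex, player-to-move).
A0 = {(3,Reacher), (3,Blocker)}
A1: add {(2,Reacher), (4,Reacher)}.
(2,Reacher) ∈ A1 ⇒ Reacher forces the target.

Reacher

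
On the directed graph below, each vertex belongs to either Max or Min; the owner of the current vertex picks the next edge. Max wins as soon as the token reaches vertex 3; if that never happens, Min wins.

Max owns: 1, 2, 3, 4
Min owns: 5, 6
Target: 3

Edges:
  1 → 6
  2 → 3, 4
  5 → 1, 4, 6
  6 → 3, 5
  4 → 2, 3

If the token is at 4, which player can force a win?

A0 = {3}
A1: add {2, 4} — 2 (Max) has 2→3; 4 (Max) has 4→3.
A2 = A1; e.g. 1 (Max) has no edge into A1. Fixed point.
4 ∈ A1, so Max can force the target.

Max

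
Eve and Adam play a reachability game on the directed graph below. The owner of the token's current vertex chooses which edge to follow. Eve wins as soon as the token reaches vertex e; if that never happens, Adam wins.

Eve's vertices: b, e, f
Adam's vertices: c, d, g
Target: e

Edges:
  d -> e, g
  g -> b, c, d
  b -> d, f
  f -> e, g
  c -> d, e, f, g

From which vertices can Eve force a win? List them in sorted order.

A0 = {e}
A1: add {f} — f (Eve) has f→e.
A2: add {b} — b (Eve) has b→f.
A3 = A2; e.g. c (Adam) can still go to d. Fixed point.
Eve's winning region = {b, e, f}.

b, e, f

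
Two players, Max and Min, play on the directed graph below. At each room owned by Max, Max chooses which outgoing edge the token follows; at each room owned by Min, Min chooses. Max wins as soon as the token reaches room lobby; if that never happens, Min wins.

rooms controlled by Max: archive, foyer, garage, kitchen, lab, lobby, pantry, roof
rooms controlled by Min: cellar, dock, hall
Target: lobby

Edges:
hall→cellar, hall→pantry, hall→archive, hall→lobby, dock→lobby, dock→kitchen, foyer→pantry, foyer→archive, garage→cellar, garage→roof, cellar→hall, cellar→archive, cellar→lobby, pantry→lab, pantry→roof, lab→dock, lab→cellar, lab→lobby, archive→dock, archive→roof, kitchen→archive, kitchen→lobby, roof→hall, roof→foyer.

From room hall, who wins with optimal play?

A0 = {lobby}
A1: add {kitchen, lab} — lab (Max) has lab→lobby; kitchen (Max) has kitchen→lobby.
A2: add {dock, pantry} — dock (Min): all of {lobby, kitchen} already in; pantry (Max) has pantry→lab.
A3: add {archive, foyer} — foyer (Max) has foyer→pantry; archive (Max) has archive→dock.
A4: add {roof} — roof (Max) has roof→foyer.
A5: add {garage} — garage (Max) has garage→roof.
A6 = A5; e.g. hall (Min) can still go to cellar. Fixed point.
hall never enters the attractor, so Min can avoid the target forever.

Min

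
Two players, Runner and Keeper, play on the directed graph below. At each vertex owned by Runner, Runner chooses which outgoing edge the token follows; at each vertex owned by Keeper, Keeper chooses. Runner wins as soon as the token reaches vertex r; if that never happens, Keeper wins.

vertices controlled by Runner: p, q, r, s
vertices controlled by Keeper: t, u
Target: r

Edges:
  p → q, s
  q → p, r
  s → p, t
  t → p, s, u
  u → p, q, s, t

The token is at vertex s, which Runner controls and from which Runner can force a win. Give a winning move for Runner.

A0 = {r}
A1: add {q} — q (Runner) has q→r.
A2: add {p} — p (Runner) has p→q.
A3: add {s} — s (Runner) has s→p.
A4 = A3; e.g. t (Keeper) can still go to u. Fixed point.
From s, successor p is in the attractor (rank 2); the other successor t is not.

p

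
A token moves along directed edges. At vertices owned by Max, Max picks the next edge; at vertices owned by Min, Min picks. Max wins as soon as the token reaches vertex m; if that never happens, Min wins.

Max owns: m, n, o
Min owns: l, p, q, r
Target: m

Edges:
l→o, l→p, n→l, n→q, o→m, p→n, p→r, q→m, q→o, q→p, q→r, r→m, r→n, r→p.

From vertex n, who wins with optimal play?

Min

A0 = {m}
A1: add {o} — o (Max) has o→m.
A2 = A1; e.g. l (Min) can still go to p. Fixed point.
n never enters the attractor, so Min can avoid the target forever.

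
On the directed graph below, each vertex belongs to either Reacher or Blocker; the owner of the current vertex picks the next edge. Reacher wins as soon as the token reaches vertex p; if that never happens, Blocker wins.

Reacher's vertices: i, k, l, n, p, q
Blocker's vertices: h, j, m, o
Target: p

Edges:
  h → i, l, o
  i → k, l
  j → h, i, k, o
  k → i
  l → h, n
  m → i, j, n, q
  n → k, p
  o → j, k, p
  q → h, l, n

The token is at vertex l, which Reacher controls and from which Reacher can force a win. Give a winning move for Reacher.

A0 = {p}
A1: add {n} — n (Reacher) has n→p.
A2: add {l, q} — l (Reacher) has l→n; q (Reacher) has q→n.
A3: add {i} — i (Reacher) has i→l.
A4: add {k} — k (Reacher) has k→i.
A5 = A4; e.g. h (Blocker) can still go to o. Fixed point.
From l, successor n is in the attractor (rank 1); the other successor h is not.

n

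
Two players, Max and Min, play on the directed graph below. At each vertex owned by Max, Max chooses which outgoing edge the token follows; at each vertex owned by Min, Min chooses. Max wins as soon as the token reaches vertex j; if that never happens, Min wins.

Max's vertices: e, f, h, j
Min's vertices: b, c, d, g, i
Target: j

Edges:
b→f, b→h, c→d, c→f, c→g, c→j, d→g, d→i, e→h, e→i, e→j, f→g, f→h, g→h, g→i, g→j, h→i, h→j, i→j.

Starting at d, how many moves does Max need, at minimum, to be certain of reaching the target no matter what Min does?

3

A0 = {j}
A1: add {e, h, i} — e (Max) has e→j; h (Max) has h→j; i (Min): all of {j} already in.
A2: add {f, g} — f (Max) has f→h; g (Min): all of {h, i, j} already in.
A3: add {b, d} — b (Min): all of {f, h} already in; d (Min): all of {g, i} already in.
d enters the attractor at level 3, so Max can force the target in 3 moves from there.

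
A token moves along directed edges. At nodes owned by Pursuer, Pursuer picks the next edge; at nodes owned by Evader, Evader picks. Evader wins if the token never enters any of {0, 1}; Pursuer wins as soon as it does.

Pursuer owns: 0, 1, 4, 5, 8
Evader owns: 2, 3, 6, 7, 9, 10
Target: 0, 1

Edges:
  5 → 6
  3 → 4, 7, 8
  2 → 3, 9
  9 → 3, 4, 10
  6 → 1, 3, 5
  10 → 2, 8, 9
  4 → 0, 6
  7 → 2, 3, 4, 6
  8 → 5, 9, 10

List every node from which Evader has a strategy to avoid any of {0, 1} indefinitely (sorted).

2, 3, 5, 6, 7, 8, 9, 10

A0 = {0, 1}
A1: add {4} — 4 (Pursuer) has 4→0.
A2 = A1; e.g. 2 (Evader) can still go to 3. Fixed point.
Pursuer's attractor = {0, 1, 4}; Evader avoids the target exactly from the complement.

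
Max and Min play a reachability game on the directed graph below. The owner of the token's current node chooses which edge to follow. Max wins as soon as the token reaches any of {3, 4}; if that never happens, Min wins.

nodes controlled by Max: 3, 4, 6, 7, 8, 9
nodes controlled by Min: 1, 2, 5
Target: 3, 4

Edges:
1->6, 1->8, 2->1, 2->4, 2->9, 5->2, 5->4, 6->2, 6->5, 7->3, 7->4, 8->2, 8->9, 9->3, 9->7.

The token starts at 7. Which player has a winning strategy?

Max

A0 = {3, 4}
A1: add {7, 9} — 7 (Max) has 7→3; 9 (Max) has 9→3.
7 ∈ A1, so Max can force the target.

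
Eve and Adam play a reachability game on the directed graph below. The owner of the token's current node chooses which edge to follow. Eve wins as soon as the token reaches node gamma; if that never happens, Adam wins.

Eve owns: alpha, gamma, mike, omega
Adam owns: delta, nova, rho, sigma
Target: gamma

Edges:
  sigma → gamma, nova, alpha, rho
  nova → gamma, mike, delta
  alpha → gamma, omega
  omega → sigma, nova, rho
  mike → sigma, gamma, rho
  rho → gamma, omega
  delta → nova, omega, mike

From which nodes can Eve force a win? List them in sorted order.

alpha, gamma, mike

A0 = {gamma}
A1: add {alpha, mike} — alpha (Eve) has alpha→gamma; mike (Eve) has mike→gamma.
A2 = A1; e.g. sigma (Adam) can still go to nova. Fixed point.
Eve's winning region = {alpha, gamma, mike}.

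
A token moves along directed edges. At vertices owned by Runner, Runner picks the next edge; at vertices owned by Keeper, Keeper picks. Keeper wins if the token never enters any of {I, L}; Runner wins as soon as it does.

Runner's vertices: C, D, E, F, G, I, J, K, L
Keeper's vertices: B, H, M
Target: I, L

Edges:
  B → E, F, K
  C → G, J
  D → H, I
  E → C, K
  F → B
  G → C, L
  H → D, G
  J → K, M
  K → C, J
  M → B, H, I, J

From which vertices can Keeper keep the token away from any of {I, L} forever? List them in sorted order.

A0 = {I, L}
A1: add {D, G} — D (Runner) has D→I; G (Runner) has G→L.
A2: add {C, H} — C (Runner) has C→G; H (Keeper): all of {D, G} already in.
A3: add {E, K} — E (Runner) has E→C; K (Runner) has K→C.
A4: add {J} — J (Runner) has J→K.
A5 = A4; e.g. B (Keeper) can still go to F. Fixed point.
Runner's attractor = {C, D, E, G, H, I, J, K, L}; Keeper avoids the target exactly from the complement.

B, F, M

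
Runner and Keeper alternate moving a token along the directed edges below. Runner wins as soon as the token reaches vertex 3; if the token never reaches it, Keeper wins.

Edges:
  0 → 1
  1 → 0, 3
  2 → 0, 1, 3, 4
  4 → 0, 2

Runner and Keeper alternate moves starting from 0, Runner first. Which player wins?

Keeper

Track states (vertex, player-to-move).
A0 = {(3,Runner), (3,Keeper)}
A1: add {(1,Runner), (2,Runner)}.
A2: add {(0,Keeper)}.
A3: add {(4,Runner)}.
A4 = A3; e.g. (0,Runner) stays out. (0,Runner) never enters ⇒ Keeper avoids the target.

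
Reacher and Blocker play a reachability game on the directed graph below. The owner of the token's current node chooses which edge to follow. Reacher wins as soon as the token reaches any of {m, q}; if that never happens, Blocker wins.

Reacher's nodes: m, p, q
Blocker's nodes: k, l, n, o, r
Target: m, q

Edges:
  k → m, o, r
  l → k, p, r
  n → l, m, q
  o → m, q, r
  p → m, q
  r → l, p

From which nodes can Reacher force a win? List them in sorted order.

A0 = {m, q}
A1: add {p} — p (Reacher) has p→m.
A2 = A1; e.g. k (Blocker) can still go to o. Fixed point.
Reacher's winning region = {m, p, q}.

m, p, q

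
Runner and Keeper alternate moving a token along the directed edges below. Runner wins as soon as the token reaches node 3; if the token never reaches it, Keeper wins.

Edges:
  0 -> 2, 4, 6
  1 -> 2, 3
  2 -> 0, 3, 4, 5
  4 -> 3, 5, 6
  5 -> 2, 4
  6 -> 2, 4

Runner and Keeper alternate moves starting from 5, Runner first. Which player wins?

Keeper

Track states (vertex, player-to-move).
A0 = {(3,Runner), (3,Keeper)}
A1: add {(1,Runner), (2,Runner), (4,Runner)}.
A2: add {(1,Keeper), (5,Keeper), (6,Keeper)}.
A3: add {(0,Runner)}.
A4 = A3; e.g. (0,Keeper) stays out. (5,Runner) never enters ⇒ Keeper avoids the target.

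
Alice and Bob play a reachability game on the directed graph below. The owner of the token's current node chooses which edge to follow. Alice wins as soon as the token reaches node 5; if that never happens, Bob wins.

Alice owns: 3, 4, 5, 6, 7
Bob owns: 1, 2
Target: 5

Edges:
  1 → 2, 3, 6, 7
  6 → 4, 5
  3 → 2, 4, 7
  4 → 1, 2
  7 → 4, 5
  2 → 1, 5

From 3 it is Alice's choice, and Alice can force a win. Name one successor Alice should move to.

7

A0 = {5}
A1: add {6, 7} — 6 (Alice) has 6→5; 7 (Alice) has 7→5.
A2: add {3} — 3 (Alice) has 3→7.
A3 = A2; e.g. 1 (Bob) can still go to 2. Fixed point.
From 3, successor 7 is in the attractor (rank 1); the other successors 2, 4 are not.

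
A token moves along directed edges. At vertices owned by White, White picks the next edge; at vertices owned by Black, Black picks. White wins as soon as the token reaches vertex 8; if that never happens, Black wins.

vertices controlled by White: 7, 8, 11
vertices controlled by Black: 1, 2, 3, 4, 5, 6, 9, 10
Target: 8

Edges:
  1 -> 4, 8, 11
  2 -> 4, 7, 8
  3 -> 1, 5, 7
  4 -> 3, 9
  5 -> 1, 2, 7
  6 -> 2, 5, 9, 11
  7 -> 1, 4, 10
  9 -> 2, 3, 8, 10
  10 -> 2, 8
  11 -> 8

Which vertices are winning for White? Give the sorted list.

A0 = {8}
A1: add {11} — 11 (White) has 11→8.
A2 = A1; e.g. 1 (Black) can still go to 4. Fixed point.
White's winning region = {8, 11}.

8, 11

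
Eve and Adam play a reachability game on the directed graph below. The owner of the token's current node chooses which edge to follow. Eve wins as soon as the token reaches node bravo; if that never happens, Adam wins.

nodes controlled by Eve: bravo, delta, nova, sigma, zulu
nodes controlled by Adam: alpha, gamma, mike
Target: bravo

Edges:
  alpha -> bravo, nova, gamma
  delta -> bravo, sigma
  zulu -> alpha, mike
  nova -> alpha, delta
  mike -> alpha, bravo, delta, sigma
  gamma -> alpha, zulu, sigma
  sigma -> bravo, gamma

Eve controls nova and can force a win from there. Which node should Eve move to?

delta

A0 = {bravo}
A1: add {delta, sigma} — delta (Eve) has delta→bravo; sigma (Eve) has sigma→bravo.
A2: add {nova} — nova (Eve) has nova→delta.
A3 = A2; e.g. alpha (Adam) can still go to gamma. Fixed point.
From nova, successor delta is in the attractor (rank 1); the other successor alpha is not.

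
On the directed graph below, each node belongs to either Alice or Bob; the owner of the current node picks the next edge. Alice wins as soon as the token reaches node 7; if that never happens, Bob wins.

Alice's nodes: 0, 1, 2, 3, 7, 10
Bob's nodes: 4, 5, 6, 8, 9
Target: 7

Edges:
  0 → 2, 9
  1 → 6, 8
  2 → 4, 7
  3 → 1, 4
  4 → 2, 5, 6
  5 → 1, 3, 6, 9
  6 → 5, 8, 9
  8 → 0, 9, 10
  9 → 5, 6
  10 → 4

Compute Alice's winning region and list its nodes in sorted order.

A0 = {7}
A1: add {2} — 2 (Alice) has 2→7.
A2: add {0} — 0 (Alice) has 0→2.
A3 = A2; e.g. 1 (Alice) has no edge into A2. Fixed point.
Alice's winning region = {0, 2, 7}.

0, 2, 7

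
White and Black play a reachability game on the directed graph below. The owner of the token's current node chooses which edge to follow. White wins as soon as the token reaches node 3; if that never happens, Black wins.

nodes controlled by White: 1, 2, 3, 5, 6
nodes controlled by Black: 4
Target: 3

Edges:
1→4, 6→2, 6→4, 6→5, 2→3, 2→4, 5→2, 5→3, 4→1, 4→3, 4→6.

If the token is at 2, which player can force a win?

White

A0 = {3}
A1: add {2, 5} — 2 (White) has 2→3; 5 (White) has 5→3.
2 ∈ A1, so White can force the target.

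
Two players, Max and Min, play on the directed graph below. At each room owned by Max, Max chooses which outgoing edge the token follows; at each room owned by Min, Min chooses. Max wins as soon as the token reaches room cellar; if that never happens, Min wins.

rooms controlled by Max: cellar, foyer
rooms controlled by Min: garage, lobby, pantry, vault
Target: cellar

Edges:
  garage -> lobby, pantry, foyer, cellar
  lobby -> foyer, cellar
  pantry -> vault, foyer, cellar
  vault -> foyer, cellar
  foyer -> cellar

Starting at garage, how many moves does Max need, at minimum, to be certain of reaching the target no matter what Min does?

4

A0 = {cellar}
A1: add {foyer} — foyer (Max) has foyer→cellar.
A2: add {lobby, vault} — lobby (Min): all of {foyer, cellar} already in; vault (Min): all of {foyer, cellar} already in.
A3: add {pantry} — pantry (Min): all of {vault, foyer, cellar} already in.
A4: add {garage} — garage (Min): all of {lobby, pantry, foyer, cellar} already in.
A4 = all vertices. Fixed point.
garage enters the attractor at level 4, so Max can force the target in 4 moves from there.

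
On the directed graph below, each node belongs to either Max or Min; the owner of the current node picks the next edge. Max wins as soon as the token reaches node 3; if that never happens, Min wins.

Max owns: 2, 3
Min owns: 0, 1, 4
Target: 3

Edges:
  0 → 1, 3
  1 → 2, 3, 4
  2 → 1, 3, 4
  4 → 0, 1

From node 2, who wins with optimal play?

A0 = {3}
A1: add {2} — 2 (Max) has 2→3.
A2 = A1; e.g. 0 (Min) can still go to 1. Fixed point.
2 ∈ A1, so Max can force the target.

Max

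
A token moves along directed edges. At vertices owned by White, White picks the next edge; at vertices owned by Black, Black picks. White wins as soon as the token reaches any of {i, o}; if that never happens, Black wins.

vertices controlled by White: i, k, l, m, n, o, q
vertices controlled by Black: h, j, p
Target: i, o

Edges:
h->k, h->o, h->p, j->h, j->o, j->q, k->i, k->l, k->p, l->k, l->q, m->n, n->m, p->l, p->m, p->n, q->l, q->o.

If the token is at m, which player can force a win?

Black

A0 = {i, o}
A1: add {k, q} — k (White) has k→i; q (White) has q→o.
A2: add {l} — l (White) has l→k.
A3 = A2; e.g. h (Black) can still go to p. Fixed point.
m never enters the attractor, so Black can avoid the target forever.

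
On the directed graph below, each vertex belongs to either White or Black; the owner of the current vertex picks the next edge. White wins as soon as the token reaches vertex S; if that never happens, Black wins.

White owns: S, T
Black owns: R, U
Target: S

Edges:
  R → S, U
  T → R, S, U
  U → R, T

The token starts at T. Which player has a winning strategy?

A0 = {S}
A1: add {T} — T (White) has T→S.
A2 = A1; e.g. R (Black) can still go to U. Fixed point.
T ∈ A1, so White can force the target.

White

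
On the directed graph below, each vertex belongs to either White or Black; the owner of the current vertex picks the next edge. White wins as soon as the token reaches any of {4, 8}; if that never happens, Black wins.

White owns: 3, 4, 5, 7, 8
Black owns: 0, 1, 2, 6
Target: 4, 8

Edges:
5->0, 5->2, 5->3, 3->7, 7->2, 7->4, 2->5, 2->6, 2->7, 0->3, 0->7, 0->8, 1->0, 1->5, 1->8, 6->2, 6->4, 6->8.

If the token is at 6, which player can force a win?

Black

A0 = {4, 8}
A1: add {7} — 7 (White) has 7→4.
A2: add {3} — 3 (White) has 3→7.
A3: add {0, 5} — 0 (Black): all of {3, 7, 8} already in; 5 (White) has 5→3.
A4: add {1} — 1 (Black): all of {0, 5, 8} already in.
A5 = A4; e.g. 2 (Black) can still go to 6. Fixed point.
6 never enters the attractor, so Black can avoid the target forever.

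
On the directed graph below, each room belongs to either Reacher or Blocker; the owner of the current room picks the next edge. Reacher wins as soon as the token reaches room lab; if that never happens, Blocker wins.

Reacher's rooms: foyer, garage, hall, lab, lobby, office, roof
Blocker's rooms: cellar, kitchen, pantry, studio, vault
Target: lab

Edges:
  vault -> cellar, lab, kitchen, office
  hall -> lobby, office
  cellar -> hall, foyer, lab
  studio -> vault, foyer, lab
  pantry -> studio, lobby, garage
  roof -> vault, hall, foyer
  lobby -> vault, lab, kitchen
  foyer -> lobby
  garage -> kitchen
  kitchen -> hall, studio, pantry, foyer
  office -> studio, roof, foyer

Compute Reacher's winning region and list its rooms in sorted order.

A0 = {lab}
A1: add {lobby} — lobby (Reacher) has lobby→lab.
A2: add {foyer, hall} — hall (Reacher) has hall→lobby; foyer (Reacher) has foyer→lobby.
A3: add {cellar, office, roof} — cellar (Blocker): all of {hall, foyer, lab} already in; roof (Reacher) has roof→hall; office (Reacher) has office→foyer.
A4 = A3; e.g. vault (Blocker) can still go to kitchen. Fixed point.
Reacher's winning region = {cellar, foyer, hall, lab, lobby, office, roof}.

cellar, foyer, hall, lab, lobby, office, roof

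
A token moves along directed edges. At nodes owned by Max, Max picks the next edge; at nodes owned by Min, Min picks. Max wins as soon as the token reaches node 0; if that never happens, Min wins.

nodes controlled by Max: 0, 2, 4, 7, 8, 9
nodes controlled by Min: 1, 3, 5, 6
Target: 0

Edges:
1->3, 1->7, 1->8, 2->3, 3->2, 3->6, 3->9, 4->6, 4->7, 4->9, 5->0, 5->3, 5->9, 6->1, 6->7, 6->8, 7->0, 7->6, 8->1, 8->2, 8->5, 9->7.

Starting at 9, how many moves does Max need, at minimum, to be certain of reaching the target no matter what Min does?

2

A0 = {0}
A1: add {7} — 7 (Max) has 7→0.
A2: add {4, 9} — 4 (Max) has 4→7; 9 (Max) has 9→7.
A3 = A2; e.g. 1 (Min) can still go to 3. Fixed point.
9 enters the attractor at level 2, so Max can force the target in 2 moves from there.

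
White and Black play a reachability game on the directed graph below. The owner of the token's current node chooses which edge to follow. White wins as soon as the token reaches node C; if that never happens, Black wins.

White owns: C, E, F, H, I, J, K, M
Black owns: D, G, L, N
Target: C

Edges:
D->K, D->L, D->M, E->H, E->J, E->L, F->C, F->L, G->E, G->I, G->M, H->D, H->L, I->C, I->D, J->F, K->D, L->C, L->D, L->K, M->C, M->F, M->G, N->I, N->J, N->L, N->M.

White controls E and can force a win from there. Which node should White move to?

J

A0 = {C}
A1: add {F, I, M} — F (White) has F→C; I (White) has I→C; M (White) has M→C.
A2: add {J} — J (White) has J→F.
A3: add {E} — E (White) has E→J.
A4: add {G} — G (Black): all of {E, I, M} already in.
A5 = A4; e.g. D (Black) can still go to K. Fixed point.
From E, successor J is in the attractor (rank 2); the other successors H, L are not.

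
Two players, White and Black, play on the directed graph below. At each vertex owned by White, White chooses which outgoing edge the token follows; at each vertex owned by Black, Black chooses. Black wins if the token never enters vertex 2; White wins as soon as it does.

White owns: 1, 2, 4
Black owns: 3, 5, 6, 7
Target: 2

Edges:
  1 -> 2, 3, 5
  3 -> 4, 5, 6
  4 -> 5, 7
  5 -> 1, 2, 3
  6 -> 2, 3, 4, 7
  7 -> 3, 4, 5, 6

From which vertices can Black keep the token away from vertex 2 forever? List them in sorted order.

3, 4, 5, 6, 7

A0 = {2}
A1: add {1} — 1 (White) has 1→2.
A2 = A1; e.g. 3 (Black) can still go to 4. Fixed point.
White's attractor = {1, 2}; Black avoids the target exactly from the complement.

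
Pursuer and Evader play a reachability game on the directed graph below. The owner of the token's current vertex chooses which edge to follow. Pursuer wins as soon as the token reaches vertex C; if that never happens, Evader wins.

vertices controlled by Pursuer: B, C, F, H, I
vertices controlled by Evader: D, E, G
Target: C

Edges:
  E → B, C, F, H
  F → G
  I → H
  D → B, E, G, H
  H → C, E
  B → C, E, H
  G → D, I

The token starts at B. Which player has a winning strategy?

A0 = {C}
A1: add {B, H} — B (Pursuer) has B→C; H (Pursuer) has H→C.
B ∈ A1, so Pursuer can force the target.

Pursuer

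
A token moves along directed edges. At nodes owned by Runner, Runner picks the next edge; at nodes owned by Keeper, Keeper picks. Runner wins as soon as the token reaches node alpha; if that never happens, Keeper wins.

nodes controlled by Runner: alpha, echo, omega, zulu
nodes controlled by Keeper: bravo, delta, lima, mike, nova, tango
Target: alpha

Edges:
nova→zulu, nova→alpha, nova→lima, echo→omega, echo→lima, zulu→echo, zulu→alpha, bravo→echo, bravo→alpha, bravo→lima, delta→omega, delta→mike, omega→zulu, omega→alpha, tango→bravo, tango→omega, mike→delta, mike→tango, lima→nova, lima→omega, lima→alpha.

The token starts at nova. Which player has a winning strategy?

Keeper

A0 = {alpha}
A1: add {omega, zulu} — zulu (Runner) has zulu→alpha; omega (Runner) has omega→alpha.
A2: add {echo} — echo (Runner) has echo→omega.
A3 = A2; e.g. nova (Keeper) can still go to lima. Fixed point.
nova never enters the attractor, so Keeper can avoid the target forever.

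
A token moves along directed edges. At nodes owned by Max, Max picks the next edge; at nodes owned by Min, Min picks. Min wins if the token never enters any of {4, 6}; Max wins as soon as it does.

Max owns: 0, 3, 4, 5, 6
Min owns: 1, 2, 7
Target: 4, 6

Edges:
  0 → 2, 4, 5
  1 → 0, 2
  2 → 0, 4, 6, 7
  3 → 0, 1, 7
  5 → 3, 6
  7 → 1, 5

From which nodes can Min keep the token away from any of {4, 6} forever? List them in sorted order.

1, 2, 7

A0 = {4, 6}
A1: add {0, 5} — 0 (Max) has 0→4; 5 (Max) has 5→6.
A2: add {3} — 3 (Max) has 3→0.
A3 = A2; e.g. 1 (Min) can still go to 2. Fixed point.
Max's attractor = {0, 3, 4, 5, 6}; Min avoids the target exactly from the complement.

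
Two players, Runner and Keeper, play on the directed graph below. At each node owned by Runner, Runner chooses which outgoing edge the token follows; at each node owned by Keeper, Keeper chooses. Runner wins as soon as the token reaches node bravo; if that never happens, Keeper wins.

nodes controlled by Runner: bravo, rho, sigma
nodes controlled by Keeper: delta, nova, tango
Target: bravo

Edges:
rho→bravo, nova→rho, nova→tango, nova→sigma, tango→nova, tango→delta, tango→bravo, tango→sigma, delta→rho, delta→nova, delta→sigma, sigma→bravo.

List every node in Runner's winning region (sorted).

A0 = {bravo}
A1: add {rho, sigma} — rho (Runner) has rho→bravo; sigma (Runner) has sigma→bravo.
A2 = A1; e.g. nova (Keeper) can still go to tango. Fixed point.
Runner's winning region = {bravo, rho, sigma}.

bravo, rho, sigma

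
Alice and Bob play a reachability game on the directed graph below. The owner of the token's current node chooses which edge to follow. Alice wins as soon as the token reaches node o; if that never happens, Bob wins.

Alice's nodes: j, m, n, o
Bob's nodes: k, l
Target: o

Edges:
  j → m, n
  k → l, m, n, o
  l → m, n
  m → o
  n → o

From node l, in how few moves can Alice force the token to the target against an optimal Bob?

A0 = {o}
A1: add {m, n} — m (Alice) has m→o; n (Alice) has n→o.
A2: add {j, l} — j (Alice) has j→m; l (Bob): all of {m, n} already in.
l enters the attractor at level 2, so Alice can force the target in 2 moves from there.

2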